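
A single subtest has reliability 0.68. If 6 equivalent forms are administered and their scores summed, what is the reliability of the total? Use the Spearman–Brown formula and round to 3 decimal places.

0.927

ρ_k = kρ / (1 + (k−1)ρ) = 6·0.68 / (1 + 5·0.68) = 4.080 / 4.400 = 0.927.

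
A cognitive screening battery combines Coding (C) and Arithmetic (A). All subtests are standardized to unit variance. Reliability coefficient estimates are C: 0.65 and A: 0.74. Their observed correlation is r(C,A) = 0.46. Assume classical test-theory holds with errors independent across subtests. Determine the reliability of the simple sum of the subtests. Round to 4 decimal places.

0.7911

Var(C+A) = 2 + 2·[0.46] = 2 + 0.92 = 2.92.
With uncorrelated errors the cross-covariances are all true-score covariance, so they carry over unchanged; only the diagonal terms shrink to ρᵢσᵢ².
True-score variance = [0.65 + 0.74] + 0.92 = 1.39 + 0.92 = 2.31.
Reliability = 2.31 / 2.92 = 0.7911.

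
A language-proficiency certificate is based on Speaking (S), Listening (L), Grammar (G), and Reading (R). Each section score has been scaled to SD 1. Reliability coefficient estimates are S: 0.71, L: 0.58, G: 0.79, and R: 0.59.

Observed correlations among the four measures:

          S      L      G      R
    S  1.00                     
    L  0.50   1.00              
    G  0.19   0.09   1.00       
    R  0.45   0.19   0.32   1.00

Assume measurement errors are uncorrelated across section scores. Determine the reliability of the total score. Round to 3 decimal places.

Var(S+L+G+R) = 4 + 2·[0.50 + 0.19 + 0.45 + 0.09 + 0.19 + 0.32] = 4 + 3.48 = 7.48.
Because errors are independent across components, Cov(Tᵢ,Tⱼ) = Cov(Xᵢ,Xⱼ); the off-diagonal part of the true-score variance is the same as above.
True-score variance = [0.71 + 0.58 + 0.79 + 0.59] + 3.48 = 2.67 + 3.48 = 6.15.
Reliability = 6.15 / 7.48 = 0.822.

0.822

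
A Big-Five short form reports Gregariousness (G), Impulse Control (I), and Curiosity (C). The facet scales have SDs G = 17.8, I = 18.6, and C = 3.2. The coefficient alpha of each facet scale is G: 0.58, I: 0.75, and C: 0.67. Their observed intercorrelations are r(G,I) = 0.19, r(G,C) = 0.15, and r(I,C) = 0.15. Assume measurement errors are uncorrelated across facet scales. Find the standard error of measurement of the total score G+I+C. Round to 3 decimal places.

Var(total) = 673.04 + 160.754 = 833.794.
True-score variance = 450.098 + 160.754 = 610.852, so reliability = 0.7326.
Error variance = 833.794 − 610.852 = 222.942; SEM = √222.942 = 14.931.

14.931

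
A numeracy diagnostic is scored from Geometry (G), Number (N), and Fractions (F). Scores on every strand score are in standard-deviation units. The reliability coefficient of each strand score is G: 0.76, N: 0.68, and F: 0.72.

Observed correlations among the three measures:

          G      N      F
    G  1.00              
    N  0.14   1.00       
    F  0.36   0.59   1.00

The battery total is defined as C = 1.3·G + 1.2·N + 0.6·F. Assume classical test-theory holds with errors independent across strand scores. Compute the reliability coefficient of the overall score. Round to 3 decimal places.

0.819

Var(C) = 1.3² + 1.2² + 0.6² + 2·[1.56·0.14 + 0.78·0.36 + 0.72·0.59] = 3.49 + 1.848 = 5.338.
Because errors are independent across components, Cov(Tᵢ,Tⱼ) = Cov(Xᵢ,Xⱼ); the off-diagonal part of the true-score variance is the same as above.
True-score variance = [1.3²·0.76 + 1.2²·0.68 + 0.6²·0.72] + 1.848 = 2.5228 + 1.848 = 4.3708.
Reliability = 4.3708 / 5.338 = 0.819.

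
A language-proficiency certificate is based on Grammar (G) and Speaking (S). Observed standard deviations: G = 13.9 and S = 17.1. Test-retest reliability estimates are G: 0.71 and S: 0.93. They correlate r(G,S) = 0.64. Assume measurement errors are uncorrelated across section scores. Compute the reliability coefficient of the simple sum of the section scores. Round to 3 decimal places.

0.903

Var(G+S) = 13.9² + 17.1² + 2·[13.9·17.1·0.64] = 485.62 + 304.243 = 789.863.
Under uncorrelated errors the observed covariances equal the true-score covariances, so only the own-variance terms attenuate.
True-score variance = [13.9²·0.71 + 17.1²·0.93] + 304.243 = 409.12 + 304.243 = 713.364.
Reliability = 713.364 / 789.863 = 0.903.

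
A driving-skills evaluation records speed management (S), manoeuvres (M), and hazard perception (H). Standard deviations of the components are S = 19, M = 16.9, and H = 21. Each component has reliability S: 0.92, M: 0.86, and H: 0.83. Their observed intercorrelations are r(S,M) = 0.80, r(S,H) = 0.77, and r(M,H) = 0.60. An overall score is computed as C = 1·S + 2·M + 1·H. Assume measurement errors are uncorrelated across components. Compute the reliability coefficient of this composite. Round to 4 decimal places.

0.9406

Var(C) = 19² + 2²·16.9² + 21² + 2·[2·19·16.9·0.80 + 19·21·0.77 + 2·16.9·21·0.60] = 1944.44 + 2493.74 = 4438.18.
Under uncorrelated errors the observed covariances equal the true-score covariances, so only the own-variance terms attenuate.
True-score variance = [19²·0.92 + 2²·16.9²·0.86 + 21²·0.83] + 2493.74 = 1680.65 + 2493.74 = 4174.39.
Reliability = 4174.39 / 4438.18 = 0.9406.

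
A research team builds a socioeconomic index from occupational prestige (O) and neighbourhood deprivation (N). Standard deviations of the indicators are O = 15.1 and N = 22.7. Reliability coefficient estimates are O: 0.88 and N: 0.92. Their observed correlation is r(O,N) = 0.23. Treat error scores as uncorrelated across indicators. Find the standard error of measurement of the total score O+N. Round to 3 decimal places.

Var(total) = 743.3 + 157.674 = 900.974.
True-score variance = 674.716 + 157.674 = 832.39, so reliability = 0.9239.
Error variance = 900.974 − 832.39 = 68.5844; SEM = √68.5844 = 8.282.

8.282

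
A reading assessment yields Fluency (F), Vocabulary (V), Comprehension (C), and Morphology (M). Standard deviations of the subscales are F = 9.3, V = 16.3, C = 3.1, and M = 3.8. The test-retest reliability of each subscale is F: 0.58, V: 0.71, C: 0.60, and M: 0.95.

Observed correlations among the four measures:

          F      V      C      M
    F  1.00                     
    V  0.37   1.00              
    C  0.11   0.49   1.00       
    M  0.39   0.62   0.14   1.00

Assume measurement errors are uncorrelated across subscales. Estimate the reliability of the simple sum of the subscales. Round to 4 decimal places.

0.8191

Var(F+V+C+M) = 9.3² + 16.3² + 3.1² + 3.8² + 2·[9.3·16.3·0.37 + 9.3·3.1·0.11 + 9.3·3.8·0.39 + 16.3·3.1·0.49 + 16.3·3.8·0.62 + 3.1·3.8·0.14] = 376.23 + 275.708 = 651.938.
Because errors are independent across components, Cov(Tᵢ,Tⱼ) = Cov(Xᵢ,Xⱼ); the off-diagonal part of the true-score variance is the same as above.
True-score variance = [9.3²·0.58 + 16.3²·0.71 + 3.1²·0.60 + 3.8²·0.95] + 275.708 = 258.288 + 275.708 = 533.996.
Reliability = 533.996 / 651.938 = 0.8191.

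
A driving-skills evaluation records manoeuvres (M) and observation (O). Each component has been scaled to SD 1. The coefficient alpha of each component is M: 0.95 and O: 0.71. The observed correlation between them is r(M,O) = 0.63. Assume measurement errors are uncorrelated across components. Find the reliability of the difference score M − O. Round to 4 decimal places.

0.5405

Var(M−O) = 1 + 1 − 2·0.63 = 2 − 1.26 = 0.74.
Under uncorrelated errors the observed covariances equal the true-score covariances, so only the own-variance terms attenuate.
True-score variance = [0.95 + 0.71] − 1.26 = 1.66 − 1.26 = 0.4.
Reliability = 0.4 / 0.74 = 0.5405.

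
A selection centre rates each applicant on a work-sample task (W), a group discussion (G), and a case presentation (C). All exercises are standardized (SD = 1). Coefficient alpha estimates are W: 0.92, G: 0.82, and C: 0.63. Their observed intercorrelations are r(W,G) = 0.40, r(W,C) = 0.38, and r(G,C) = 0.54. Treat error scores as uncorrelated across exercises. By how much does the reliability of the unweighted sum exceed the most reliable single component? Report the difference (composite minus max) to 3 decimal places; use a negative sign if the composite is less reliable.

Var(sum) = 3 + 2.64 = 5.64; true-score variance = 2.37 + 2.64 = 5.01; composite reliability = 0.8883.
Max component reliability = 0.9200.
Difference = 0.8883 − 0.9200 = -0.032.

-0.032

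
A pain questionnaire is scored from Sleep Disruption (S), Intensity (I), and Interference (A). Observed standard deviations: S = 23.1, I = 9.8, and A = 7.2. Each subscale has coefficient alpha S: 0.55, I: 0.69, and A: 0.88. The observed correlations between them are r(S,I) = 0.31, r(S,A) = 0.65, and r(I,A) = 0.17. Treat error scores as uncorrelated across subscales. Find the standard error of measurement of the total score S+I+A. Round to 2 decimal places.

16.62

Var(total) = 681.49 + 380.562 = 1062.05.
True-score variance = 405.372 + 380.562 = 785.934, so reliability = 0.7400.
Error variance = 1062.05 − 785.934 = 276.118; SEM = √276.118 = 16.62.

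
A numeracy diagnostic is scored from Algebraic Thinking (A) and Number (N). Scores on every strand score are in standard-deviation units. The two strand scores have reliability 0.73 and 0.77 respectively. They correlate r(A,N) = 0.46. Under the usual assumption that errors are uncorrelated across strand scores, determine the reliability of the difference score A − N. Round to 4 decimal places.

0.5370

Var(A−N) = 1 + 1 − 2·0.46 = 2 − 0.92 = 1.08.
Because errors are independent across components, Cov(Tᵢ,Tⱼ) = Cov(Xᵢ,Xⱼ); the off-diagonal part of the true-score variance is the same as above.
True-score variance = [0.73 + 0.77] − 0.92 = 1.5 − 0.92 = 0.58.
Reliability = 0.58 / 1.08 = 0.5370.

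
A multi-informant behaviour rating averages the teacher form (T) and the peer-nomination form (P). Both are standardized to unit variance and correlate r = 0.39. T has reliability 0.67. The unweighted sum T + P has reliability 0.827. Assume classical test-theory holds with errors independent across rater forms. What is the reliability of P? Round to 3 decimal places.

Var(T+P) = 2 + 2·0.39 = 2.780.
True-score variance = ρ_T + ρ_P + 2·0.39, so 0.827 = (0.67 + ρ_P + 0.78) / 2.780.
ρ_P = 0.827·2.780 − 0.67 − 0.78 = 0.849.

0.849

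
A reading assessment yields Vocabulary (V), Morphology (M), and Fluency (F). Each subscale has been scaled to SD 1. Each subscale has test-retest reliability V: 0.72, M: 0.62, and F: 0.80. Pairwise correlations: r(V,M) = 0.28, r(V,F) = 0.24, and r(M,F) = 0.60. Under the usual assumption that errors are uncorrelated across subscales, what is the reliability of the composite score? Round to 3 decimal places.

Var(V+M+F) = 3 + 2·[0.28 + 0.24 + 0.60] = 3 + 2.24 = 5.24.
Under uncorrelated errors the observed covariances equal the true-score covariances, so only the own-variance terms attenuate.
True-score variance = [0.72 + 0.62 + 0.80] + 2.24 = 2.14 + 2.24 = 4.38.
Reliability = 4.38 / 5.24 = 0.836.

0.836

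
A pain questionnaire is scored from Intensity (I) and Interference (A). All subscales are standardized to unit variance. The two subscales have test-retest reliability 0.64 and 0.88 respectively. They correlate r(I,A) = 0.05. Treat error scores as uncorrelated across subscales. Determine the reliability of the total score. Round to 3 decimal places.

Var(I+A) = 2 + 2·[0.05] = 2 + 0.1 = 2.1.
With uncorrelated errors the cross-covariances are all true-score covariance, so they carry over unchanged; only the diagonal terms shrink to ρᵢσᵢ².
True-score variance = [0.64 + 0.88] + 0.1 = 1.52 + 0.1 = 1.62.
Reliability = 1.62 / 2.1 = 0.771.

0.771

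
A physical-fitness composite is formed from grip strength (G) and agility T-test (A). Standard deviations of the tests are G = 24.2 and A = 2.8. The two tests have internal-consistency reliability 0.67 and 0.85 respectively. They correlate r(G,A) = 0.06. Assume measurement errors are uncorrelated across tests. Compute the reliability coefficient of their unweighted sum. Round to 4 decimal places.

0.6768

Var(G+A) = 24.2² + 2.8² + 2·[24.2·2.8·0.06] = 593.48 + 8.1312 = 601.611.
Under uncorrelated errors the observed covariances equal the true-score covariances, so only the own-variance terms attenuate.
True-score variance = [24.2²·0.67 + 2.8²·0.85] + 8.1312 = 399.043 + 8.1312 = 407.174.
Reliability = 407.174 / 601.611 = 0.6768.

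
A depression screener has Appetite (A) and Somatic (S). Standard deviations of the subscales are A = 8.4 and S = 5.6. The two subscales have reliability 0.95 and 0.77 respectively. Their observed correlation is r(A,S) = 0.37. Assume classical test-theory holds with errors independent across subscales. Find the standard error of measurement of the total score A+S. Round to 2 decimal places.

Var(total) = 101.92 + 34.8096 = 136.73.
True-score variance = 91.1792 + 34.8096 = 125.989, so reliability = 0.9214.
Error variance = 136.73 − 125.989 = 10.7408; SEM = √10.7408 = 3.28.

3.28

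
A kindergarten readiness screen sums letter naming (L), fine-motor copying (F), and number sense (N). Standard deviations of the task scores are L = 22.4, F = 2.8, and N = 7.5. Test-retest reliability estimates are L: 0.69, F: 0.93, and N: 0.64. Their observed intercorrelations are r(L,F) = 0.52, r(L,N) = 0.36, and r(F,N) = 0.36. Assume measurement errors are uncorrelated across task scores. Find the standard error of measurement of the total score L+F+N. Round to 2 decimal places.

13.28

Var(total) = 565.85 + 201.309 = 767.159.
True-score variance = 389.506 + 201.309 = 590.814, so reliability = 0.7701.
Error variance = 767.159 − 590.814 = 176.344; SEM = √176.344 = 13.28.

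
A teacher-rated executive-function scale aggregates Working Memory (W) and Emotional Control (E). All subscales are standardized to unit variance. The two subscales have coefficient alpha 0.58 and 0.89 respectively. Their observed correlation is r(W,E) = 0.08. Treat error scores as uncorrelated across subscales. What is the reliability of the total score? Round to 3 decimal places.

Var(W+E) = 2 + 2·[0.08] = 2 + 0.16 = 2.16.
Because errors are independent across components, Cov(Tᵢ,Tⱼ) = Cov(Xᵢ,Xⱼ); the off-diagonal part of the true-score variance is the same as above.
True-score variance = [0.58 + 0.89] + 0.16 = 1.47 + 0.16 = 1.63.
Reliability = 1.63 / 2.16 = 0.755.

0.755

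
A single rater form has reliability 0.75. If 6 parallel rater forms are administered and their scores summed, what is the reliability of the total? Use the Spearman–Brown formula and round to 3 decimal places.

0.947

ρ_k = kρ / (1 + (k−1)ρ) = 6·0.75 / (1 + 5·0.75) = 4.500 / 4.750 = 0.947.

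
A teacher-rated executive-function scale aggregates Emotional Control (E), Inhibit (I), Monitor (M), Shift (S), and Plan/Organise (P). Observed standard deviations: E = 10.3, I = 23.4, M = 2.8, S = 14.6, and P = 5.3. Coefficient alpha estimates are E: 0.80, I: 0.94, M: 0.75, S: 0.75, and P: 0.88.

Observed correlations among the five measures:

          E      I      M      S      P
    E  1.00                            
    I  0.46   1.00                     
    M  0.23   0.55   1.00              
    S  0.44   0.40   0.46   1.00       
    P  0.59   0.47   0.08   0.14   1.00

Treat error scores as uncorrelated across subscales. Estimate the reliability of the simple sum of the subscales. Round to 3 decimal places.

0.939

Var(E+I+M+S+P) = 10.3² + 23.4² + 2.8² + 14.6² + 5.3² + 2·[10.3·23.4·0.46 + 10.3·2.8·0.23 + 10.3·14.6·0.44 + 10.3·5.3·0.59 + 23.4·2.8·0.55 + 23.4·14.6·0.40 + 23.4·5.3·0.47 + 2.8·14.6·0.46 + 2.8·5.3·0.08 + 14.6·5.3·0.14] = 902.74 + 955.369 = 1858.11.
Under uncorrelated errors the observed covariances equal the true-score covariances, so only the own-variance terms attenuate.
True-score variance = [10.3²·0.80 + 23.4²·0.94 + 2.8²·0.75 + 14.6²·0.75 + 5.3²·0.88] + 955.369 = 790.048 + 955.369 = 1745.42.
Reliability = 1745.42 / 1858.11 = 0.939.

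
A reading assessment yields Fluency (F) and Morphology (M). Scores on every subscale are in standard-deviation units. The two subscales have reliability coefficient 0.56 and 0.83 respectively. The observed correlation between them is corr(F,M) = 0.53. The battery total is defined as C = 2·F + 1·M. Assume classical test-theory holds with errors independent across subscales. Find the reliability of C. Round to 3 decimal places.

0.729

Var(C) = 2² + 1 + 2·[2·0.53] = 5 + 2.12 = 7.12.
Because errors are independent across components, Cov(Tᵢ,Tⱼ) = Cov(Xᵢ,Xⱼ); the off-diagonal part of the true-score variance is the same as above.
True-score variance = [2²·0.56 + 0.83] + 2.12 = 3.07 + 2.12 = 5.19.
Reliability = 5.19 / 7.12 = 0.729.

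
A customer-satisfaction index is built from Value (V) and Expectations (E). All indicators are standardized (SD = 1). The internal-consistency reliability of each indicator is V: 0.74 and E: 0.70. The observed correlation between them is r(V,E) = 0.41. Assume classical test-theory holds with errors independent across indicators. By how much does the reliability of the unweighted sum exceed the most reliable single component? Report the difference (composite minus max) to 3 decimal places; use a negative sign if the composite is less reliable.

Var(sum) = 2 + 0.82 = 2.82; true-score variance = 1.44 + 0.82 = 2.26; composite reliability = 0.8014.
Max component reliability = 0.7400.
Difference = 0.8014 − 0.7400 = 0.061.

0.061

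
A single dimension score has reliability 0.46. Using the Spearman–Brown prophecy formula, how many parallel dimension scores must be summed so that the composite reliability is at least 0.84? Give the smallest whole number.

7

k ≥ ρ*(1−ρ₁)/(ρ₁(1−ρ*)) = 0.84·0.54 / (0.46·0.16) = 6.163.
Smallest integer k = 7.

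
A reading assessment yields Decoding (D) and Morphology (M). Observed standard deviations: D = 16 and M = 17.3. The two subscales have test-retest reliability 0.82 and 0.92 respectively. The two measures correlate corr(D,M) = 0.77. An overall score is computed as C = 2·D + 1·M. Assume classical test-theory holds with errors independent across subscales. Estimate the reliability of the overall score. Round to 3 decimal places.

Var(C) = 2²·16² + 17.3² + 2·[2·16·17.3·0.77] = 1323.29 + 852.544 = 2175.83.
Because errors are independent across components, Cov(Tᵢ,Tⱼ) = Cov(Xᵢ,Xⱼ); the off-diagonal part of the true-score variance is the same as above.
True-score variance = [2²·16²·0.82 + 17.3²·0.92] + 852.544 = 1115.03 + 852.544 = 1967.57.
Reliability = 1967.57 / 2175.83 = 0.904.

0.904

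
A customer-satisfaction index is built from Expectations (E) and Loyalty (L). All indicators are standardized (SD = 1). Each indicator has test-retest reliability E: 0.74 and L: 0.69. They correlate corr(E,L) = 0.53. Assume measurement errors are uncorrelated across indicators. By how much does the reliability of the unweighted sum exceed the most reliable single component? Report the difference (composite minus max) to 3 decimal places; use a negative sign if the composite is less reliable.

Var(sum) = 2 + 1.06 = 3.06; true-score variance = 1.43 + 1.06 = 2.49; composite reliability = 0.8137.
Max component reliability = 0.7400.
Difference = 0.8137 − 0.7400 = 0.074.

0.074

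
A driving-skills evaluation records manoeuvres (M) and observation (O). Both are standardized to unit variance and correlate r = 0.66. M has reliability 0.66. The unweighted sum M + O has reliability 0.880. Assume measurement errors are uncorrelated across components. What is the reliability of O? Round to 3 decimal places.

Var(M+O) = 2 + 2·0.66 = 3.320.
True-score variance = ρ_M + ρ_O + 2·0.66, so 0.880 = (0.66 + ρ_O + 1.32) / 3.320.
ρ_O = 0.880·3.320 − 0.66 − 1.32 = 0.942.

0.942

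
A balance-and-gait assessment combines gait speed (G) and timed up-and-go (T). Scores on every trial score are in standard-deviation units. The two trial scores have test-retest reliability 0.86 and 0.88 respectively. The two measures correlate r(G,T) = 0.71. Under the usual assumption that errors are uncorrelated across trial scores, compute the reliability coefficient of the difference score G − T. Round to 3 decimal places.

Var(G−T) = 1 + 1 − 2·0.71 = 2 − 1.42 = 0.58.
Because errors are independent across components, Cov(Tᵢ,Tⱼ) = Cov(Xᵢ,Xⱼ); the off-diagonal part of the true-score variance is the same as above.
True-score variance = [0.86 + 0.88] − 1.42 = 1.74 − 1.42 = 0.32.
Reliability = 0.32 / 0.58 = 0.552.

0.552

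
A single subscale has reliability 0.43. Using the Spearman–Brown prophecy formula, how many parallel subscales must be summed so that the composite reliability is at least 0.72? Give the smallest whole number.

4

k ≥ ρ*(1−ρ₁)/(ρ₁(1−ρ*)) = 0.72·0.57 / (0.43·0.28) = 3.409.
Smallest integer k = 4.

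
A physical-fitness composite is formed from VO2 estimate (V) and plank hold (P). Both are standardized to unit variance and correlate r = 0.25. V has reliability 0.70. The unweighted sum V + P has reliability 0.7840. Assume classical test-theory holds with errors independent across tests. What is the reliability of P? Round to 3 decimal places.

Var(V+P) = 2 + 2·0.25 = 2.500.
True-score variance = ρ_V + ρ_P + 2·0.25, so 0.7840 = (0.70 + ρ_P + 0.50) / 2.500.
ρ_P = 0.7840·2.500 − 0.70 − 0.50 = 0.760.

0.760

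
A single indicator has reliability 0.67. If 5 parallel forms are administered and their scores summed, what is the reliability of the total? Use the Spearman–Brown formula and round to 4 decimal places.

0.9103

ρ_k = kρ / (1 + (k−1)ρ) = 5·0.67 / (1 + 4·0.67) = 3.350 / 3.680 = 0.9103.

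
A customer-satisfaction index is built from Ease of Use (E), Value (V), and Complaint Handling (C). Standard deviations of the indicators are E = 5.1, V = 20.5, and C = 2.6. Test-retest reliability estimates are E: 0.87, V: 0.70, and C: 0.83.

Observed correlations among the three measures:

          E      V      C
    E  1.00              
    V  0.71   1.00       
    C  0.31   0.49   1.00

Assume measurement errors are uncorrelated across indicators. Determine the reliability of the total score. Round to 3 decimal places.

0.803

Var(E+V+C) = 5.1² + 20.5² + 2.6² + 2·[5.1·20.5·0.71 + 5.1·2.6·0.31 + 20.5·2.6·0.49] = 453.02 + 208.916 = 661.936.
Because errors are independent across components, Cov(Tᵢ,Tⱼ) = Cov(Xᵢ,Xⱼ); the off-diagonal part of the true-score variance is the same as above.
True-score variance = [5.1²·0.87 + 20.5²·0.70 + 2.6²·0.83] + 208.916 = 322.414 + 208.916 = 531.331.
Reliability = 531.331 / 661.936 = 0.803.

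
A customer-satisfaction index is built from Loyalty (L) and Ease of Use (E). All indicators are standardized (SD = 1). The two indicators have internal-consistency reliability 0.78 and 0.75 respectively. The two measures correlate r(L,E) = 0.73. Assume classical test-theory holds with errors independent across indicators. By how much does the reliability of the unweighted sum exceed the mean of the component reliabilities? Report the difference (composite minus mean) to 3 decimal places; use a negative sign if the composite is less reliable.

0.099

Var(sum) = 2 + 1.46 = 3.46; true-score variance = 1.53 + 1.46 = 2.99; composite reliability = 0.8642.
Mean component reliability = 0.7650.
Difference = 0.8642 − 0.7650 = 0.099.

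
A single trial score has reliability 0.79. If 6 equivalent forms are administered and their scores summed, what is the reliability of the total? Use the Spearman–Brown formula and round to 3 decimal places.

ρ_k = kρ / (1 + (k−1)ρ) = 6·0.79 / (1 + 5·0.79) = 4.740 / 4.950 = 0.958.

0.958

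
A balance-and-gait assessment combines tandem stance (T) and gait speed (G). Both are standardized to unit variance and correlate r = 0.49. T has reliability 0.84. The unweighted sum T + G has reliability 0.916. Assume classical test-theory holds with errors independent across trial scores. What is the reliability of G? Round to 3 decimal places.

0.910

Var(T+G) = 2 + 2·0.49 = 2.980.
True-score variance = ρ_T + ρ_G + 2·0.49, so 0.916 = (0.84 + ρ_G + 0.98) / 2.980.
ρ_G = 0.916·2.980 − 0.84 − 0.98 = 0.910.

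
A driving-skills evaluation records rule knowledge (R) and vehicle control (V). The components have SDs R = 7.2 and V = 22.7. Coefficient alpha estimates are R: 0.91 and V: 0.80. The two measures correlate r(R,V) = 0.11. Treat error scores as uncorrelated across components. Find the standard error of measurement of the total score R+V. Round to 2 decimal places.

Var(total) = 567.13 + 35.9568 = 603.087.
True-score variance = 459.406 + 35.9568 = 495.363, so reliability = 0.8214.
Error variance = 603.087 − 495.363 = 107.724; SEM = √107.724 = 10.38.

10.38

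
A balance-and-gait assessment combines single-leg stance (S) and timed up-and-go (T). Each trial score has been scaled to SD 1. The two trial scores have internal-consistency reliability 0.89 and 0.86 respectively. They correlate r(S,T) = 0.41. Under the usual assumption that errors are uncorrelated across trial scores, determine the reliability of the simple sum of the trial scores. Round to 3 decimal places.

0.911

Var(S+T) = 2 + 2·[0.41] = 2 + 0.82 = 2.82.
Under uncorrelated errors the observed covariances equal the true-score covariances, so only the own-variance terms attenuate.
True-score variance = [0.89 + 0.86] + 0.82 = 1.75 + 0.82 = 2.57.
Reliability = 2.57 / 2.82 = 0.911.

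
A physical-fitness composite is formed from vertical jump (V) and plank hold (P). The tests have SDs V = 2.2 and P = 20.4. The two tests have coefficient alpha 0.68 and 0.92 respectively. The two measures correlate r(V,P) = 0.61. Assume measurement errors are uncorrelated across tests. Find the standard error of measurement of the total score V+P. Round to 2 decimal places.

5.90

Var(total) = 421 + 54.7536 = 475.754.
True-score variance = 386.158 + 54.7536 = 440.912, so reliability = 0.9268.
Error variance = 475.754 − 440.912 = 34.8416; SEM = √34.8416 = 5.90.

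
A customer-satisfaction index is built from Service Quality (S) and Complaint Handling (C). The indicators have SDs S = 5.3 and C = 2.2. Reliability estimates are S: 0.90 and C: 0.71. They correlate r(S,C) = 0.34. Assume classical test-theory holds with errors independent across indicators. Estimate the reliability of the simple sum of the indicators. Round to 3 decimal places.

0.897

Var(S+C) = 5.3² + 2.2² + 2·[5.3·2.2·0.34] = 32.93 + 7.9288 = 40.8588.
Under uncorrelated errors the observed covariances equal the true-score covariances, so only the own-variance terms attenuate.
True-score variance = [5.3²·0.90 + 2.2²·0.71] + 7.9288 = 28.7174 + 7.9288 = 36.6462.
Reliability = 36.6462 / 40.8588 = 0.897.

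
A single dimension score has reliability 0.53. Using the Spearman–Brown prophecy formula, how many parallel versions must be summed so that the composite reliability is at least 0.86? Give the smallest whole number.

6

k ≥ ρ*(1−ρ₁)/(ρ₁(1−ρ*)) = 0.86·0.47 / (0.53·0.14) = 5.447.
Smallest integer k = 6.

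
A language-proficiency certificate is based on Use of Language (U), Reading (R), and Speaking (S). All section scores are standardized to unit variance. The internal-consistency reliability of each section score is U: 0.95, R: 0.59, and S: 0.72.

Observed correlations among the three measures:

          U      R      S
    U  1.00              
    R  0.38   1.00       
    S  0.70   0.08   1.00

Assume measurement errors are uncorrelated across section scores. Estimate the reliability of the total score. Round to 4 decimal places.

0.8609

Var(U+R+S) = 3 + 2·[0.38 + 0.70 + 0.08] = 3 + 2.32 = 5.32.
Because errors are independent across components, Cov(Tᵢ,Tⱼ) = Cov(Xᵢ,Xⱼ); the off-diagonal part of the true-score variance is the same as above.
True-score variance = [0.95 + 0.59 + 0.72] + 2.32 = 2.26 + 2.32 = 4.58.
Reliability = 4.58 / 5.32 = 0.8609.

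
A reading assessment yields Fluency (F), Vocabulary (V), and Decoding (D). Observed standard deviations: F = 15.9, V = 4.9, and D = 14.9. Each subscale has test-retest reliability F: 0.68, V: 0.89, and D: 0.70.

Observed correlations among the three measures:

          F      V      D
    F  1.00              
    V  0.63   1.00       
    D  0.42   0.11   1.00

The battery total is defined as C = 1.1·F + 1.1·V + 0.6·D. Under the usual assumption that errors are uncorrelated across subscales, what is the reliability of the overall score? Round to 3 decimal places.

Var(C) = 1.1²·15.9² + 1.1²·4.9² + 0.6²·14.9² + 2·[1.21·15.9·4.9·0.63 + 0.66·15.9·14.9·0.42 + 0.66·4.9·14.9·0.11] = 414.876 + 260.726 = 675.601.
With uncorrelated errors the cross-covariances are all true-score covariance, so they carry over unchanged; only the diagonal terms shrink to ρᵢσᵢ².
True-score variance = [1.1²·15.9²·0.68 + 1.1²·4.9²·0.89 + 0.6²·14.9²·0.70] + 260.726 = 289.815 + 260.726 = 550.54.
Reliability = 550.54 / 675.601 = 0.815.

0.815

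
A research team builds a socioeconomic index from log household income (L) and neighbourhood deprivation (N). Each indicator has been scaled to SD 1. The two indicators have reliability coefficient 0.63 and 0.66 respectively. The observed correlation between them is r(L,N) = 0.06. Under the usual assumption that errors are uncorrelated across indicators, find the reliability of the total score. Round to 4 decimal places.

Var(L+N) = 2 + 2·[0.06] = 2 + 0.12 = 2.12.
Under uncorrelated errors the observed covariances equal the true-score covariances, so only the own-variance terms attenuate.
True-score variance = [0.63 + 0.66] + 0.12 = 1.29 + 0.12 = 1.41.
Reliability = 1.41 / 2.12 = 0.6651.

0.6651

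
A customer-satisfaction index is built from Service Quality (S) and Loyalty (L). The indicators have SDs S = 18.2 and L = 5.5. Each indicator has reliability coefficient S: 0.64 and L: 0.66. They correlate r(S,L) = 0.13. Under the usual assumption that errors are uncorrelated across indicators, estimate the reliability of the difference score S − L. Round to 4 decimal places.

Var(S−L) = 18.2² + 5.5² − 2·18.2·5.5·0.13 = 361.49 − 26.026 = 335.464.
Because errors are independent across components, Cov(Tᵢ,Tⱼ) = Cov(Xᵢ,Xⱼ); the off-diagonal part of the true-score variance is the same as above.
True-score variance = [18.2²·0.64 + 5.5²·0.66] − 26.026 = 231.959 − 26.026 = 205.933.
Reliability = 205.933 / 335.464 = 0.6139.

0.6139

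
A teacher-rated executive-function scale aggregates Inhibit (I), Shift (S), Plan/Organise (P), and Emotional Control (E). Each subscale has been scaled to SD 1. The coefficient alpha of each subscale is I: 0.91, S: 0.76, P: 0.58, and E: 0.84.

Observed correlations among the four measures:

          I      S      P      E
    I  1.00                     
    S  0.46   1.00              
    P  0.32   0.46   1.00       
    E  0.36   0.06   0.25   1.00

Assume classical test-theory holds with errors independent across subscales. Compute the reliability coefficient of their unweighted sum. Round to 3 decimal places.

0.884

Var(I+S+P+E) = 4 + 2·[0.46 + 0.32 + 0.36 + 0.46 + 0.06 + 0.25] = 4 + 3.82 = 7.82.
Under uncorrelated errors the observed covariances equal the true-score covariances, so only the own-variance terms attenuate.
True-score variance = [0.91 + 0.76 + 0.58 + 0.84] + 3.82 = 3.09 + 3.82 = 6.91.
Reliability = 6.91 / 7.82 = 0.884.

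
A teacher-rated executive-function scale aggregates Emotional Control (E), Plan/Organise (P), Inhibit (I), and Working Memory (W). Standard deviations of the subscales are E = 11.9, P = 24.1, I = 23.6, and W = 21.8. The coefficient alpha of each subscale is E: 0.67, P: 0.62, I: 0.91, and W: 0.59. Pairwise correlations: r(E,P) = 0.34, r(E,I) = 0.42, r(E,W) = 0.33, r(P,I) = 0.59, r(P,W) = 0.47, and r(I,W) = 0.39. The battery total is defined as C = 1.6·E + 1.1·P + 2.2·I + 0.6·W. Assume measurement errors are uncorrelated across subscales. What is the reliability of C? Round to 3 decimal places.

Var(C) = 1.6²·11.9² + 1.1²·24.1² + 2.2²·23.6² + 0.6²·21.8² + 2·[1.76·11.9·24.1·0.34 + 3.52·11.9·23.6·0.42 + 0.96·11.9·21.8·0.33 + 2.42·24.1·23.6·0.59 + 0.66·24.1·21.8·0.47 + 1.32·23.6·21.8·0.39] = 3932.07 + 3817.79 = 7749.87.
Because errors are independent across components, Cov(Tᵢ,Tⱼ) = Cov(Xᵢ,Xⱼ); the off-diagonal part of the true-score variance is the same as above.
True-score variance = [1.6²·11.9²·0.67 + 1.1²·24.1²·0.62 + 2.2²·23.6²·0.91 + 0.6²·21.8²·0.59] + 3817.79 = 3232.63 + 3817.79 = 7050.42.
Reliability = 7050.42 / 7749.87 = 0.910.

0.910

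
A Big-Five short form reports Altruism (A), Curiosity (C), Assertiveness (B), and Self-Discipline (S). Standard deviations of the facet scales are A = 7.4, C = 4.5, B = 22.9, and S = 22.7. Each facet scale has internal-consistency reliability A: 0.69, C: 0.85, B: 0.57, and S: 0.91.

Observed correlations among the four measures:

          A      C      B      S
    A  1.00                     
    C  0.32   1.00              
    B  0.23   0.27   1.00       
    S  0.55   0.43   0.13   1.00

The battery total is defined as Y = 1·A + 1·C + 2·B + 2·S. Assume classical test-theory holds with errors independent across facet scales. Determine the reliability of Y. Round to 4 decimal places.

0.8025

Var(Y) = 7.4² + 4.5² + 2²·22.9² + 2²·22.7² + 2·[7.4·4.5·0.32 + 2·7.4·22.9·0.23 + 2·7.4·22.7·0.55 + 2·4.5·22.9·0.27 + 2·4.5·22.7·0.43 + 4·22.9·22.7·0.13] = 4233.81 + 1374.39 = 5608.2.
Because errors are independent across components, Cov(Tᵢ,Tⱼ) = Cov(Xᵢ,Xⱼ); the off-diagonal part of the true-score variance is the same as above.
True-score variance = [7.4²·0.69 + 4.5²·0.85 + 2²·22.9²·0.57 + 2²·22.7²·0.91] + 1374.39 = 3126.31 + 1374.39 = 4500.69.
Reliability = 4500.69 / 5608.2 = 0.8025.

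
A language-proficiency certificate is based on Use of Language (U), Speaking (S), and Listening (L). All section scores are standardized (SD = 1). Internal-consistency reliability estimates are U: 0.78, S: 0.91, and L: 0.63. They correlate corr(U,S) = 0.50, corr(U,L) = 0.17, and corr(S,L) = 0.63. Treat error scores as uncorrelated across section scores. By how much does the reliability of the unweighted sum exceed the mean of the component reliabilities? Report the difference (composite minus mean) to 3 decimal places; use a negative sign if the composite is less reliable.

0.105

Var(sum) = 3 + 2.6 = 5.6; true-score variance = 2.32 + 2.6 = 4.92; composite reliability = 0.8786.
Mean component reliability = 0.7733.
Difference = 0.8786 − 0.7733 = 0.105.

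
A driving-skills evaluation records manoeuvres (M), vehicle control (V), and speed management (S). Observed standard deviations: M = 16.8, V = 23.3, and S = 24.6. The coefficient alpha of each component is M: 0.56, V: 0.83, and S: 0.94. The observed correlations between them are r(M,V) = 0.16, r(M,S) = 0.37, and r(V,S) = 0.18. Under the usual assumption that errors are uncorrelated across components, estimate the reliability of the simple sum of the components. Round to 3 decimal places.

0.878

Var(M+V+S) = 16.8² + 23.3² + 24.6² + 2·[16.8·23.3·0.16 + 16.8·24.6·0.37 + 23.3·24.6·0.18] = 1430.29 + 637.433 = 2067.72.
With uncorrelated errors the cross-covariances are all true-score covariance, so they carry over unchanged; only the diagonal terms shrink to ρᵢσᵢ².
True-score variance = [16.8²·0.56 + 23.3²·0.83 + 24.6²·0.94] + 637.433 = 1177.5 + 637.433 = 1814.94.
Reliability = 1814.94 / 2067.72 = 0.878.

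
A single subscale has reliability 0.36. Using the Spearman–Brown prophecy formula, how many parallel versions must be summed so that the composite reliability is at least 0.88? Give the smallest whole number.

k ≥ ρ*(1−ρ₁)/(ρ₁(1−ρ*)) = 0.88·0.64 / (0.36·0.12) = 13.037.
Smallest integer k = 14.

14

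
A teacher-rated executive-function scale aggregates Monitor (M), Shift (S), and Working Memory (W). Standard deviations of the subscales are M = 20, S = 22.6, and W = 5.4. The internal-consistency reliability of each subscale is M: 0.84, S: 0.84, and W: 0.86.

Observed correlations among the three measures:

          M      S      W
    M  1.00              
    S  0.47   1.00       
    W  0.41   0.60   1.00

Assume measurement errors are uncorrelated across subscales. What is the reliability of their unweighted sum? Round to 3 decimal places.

0.906

Var(M+S+W) = 20² + 22.6² + 5.4² + 2·[20·22.6·0.47 + 20·5.4·0.41 + 22.6·5.4·0.60] = 939.92 + 659.888 = 1599.81.
With uncorrelated errors the cross-covariances are all true-score covariance, so they carry over unchanged; only the diagonal terms shrink to ρᵢσᵢ².
True-score variance = [20²·0.84 + 22.6²·0.84 + 5.4²·0.86] + 659.888 = 790.116 + 659.888 = 1450.
Reliability = 1450 / 1599.81 = 0.906.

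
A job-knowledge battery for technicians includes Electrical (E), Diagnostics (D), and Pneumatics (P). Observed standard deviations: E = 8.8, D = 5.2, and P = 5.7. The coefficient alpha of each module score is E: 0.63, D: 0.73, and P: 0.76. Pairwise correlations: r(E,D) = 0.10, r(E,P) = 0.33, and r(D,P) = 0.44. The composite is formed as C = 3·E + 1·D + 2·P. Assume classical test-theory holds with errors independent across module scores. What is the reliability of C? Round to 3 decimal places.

Var(C) = 3²·8.8² + 5.2² + 2²·5.7² + 2·[3·8.8·5.2·0.10 + 6·8.8·5.7·0.33 + 2·5.2·5.7·0.44] = 853.96 + 278.256 = 1132.22.
With uncorrelated errors the cross-covariances are all true-score covariance, so they carry over unchanged; only the diagonal terms shrink to ρᵢσᵢ².
True-score variance = [3²·8.8²·0.63 + 5.2²·0.73 + 2²·5.7²·0.76] + 278.256 = 557.594 + 278.256 = 835.85.
Reliability = 835.85 / 1132.22 = 0.738.

0.738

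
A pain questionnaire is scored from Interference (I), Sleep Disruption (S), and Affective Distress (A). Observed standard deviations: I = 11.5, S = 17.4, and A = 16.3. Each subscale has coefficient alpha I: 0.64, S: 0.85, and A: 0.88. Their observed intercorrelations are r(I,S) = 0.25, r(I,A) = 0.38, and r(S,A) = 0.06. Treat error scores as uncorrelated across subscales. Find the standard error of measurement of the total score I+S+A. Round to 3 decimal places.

Var(total) = 700.7 + 276.546 = 977.246.
True-score variance = 575.793 + 276.546 = 852.34, so reliability = 0.8722.
Error variance = 977.246 − 852.34 = 124.907; SEM = √124.907 = 11.176.

11.176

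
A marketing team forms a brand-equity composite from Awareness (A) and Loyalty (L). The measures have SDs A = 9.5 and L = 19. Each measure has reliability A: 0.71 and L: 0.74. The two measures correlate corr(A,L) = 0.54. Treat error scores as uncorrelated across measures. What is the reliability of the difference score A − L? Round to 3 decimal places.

Var(A−L) = 9.5² + 19² − 2·9.5·19·0.54 = 451.25 − 194.94 = 256.31.
Because errors are independent across components, Cov(Tᵢ,Tⱼ) = Cov(Xᵢ,Xⱼ); the off-diagonal part of the true-score variance is the same as above.
True-score variance = [9.5²·0.71 + 19²·0.74] − 194.94 = 331.217 − 194.94 = 136.277.
Reliability = 136.277 / 256.31 = 0.532.

0.532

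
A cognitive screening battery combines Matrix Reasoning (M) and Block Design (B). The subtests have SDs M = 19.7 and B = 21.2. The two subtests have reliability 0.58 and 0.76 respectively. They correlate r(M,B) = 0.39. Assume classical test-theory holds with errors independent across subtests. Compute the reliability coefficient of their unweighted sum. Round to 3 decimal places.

0.767

Var(M+B) = 19.7² + 21.2² + 2·[19.7·21.2·0.39] = 837.53 + 325.759 = 1163.29.
With uncorrelated errors the cross-covariances are all true-score covariance, so they carry over unchanged; only the diagonal terms shrink to ρᵢσᵢ².
True-score variance = [19.7²·0.58 + 21.2²·0.76] + 325.759 = 566.667 + 325.759 = 892.426.
Reliability = 892.426 / 1163.29 = 0.767.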